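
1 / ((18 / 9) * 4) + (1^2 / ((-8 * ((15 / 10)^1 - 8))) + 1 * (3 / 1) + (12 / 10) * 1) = 2259 / 520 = 4.34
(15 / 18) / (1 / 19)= 15.83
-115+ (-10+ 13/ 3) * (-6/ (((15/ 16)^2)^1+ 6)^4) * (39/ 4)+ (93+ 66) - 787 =-2381323716875213/ 3205650485547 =-742.85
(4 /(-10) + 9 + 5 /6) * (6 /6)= 283 /30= 9.43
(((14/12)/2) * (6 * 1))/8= 7/16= 0.44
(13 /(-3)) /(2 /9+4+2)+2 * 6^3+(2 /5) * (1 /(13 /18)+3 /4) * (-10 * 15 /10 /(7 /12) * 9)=170133 /728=233.70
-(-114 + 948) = -834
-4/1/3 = -4/3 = -1.33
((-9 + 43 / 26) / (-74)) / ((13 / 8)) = 382 / 6253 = 0.06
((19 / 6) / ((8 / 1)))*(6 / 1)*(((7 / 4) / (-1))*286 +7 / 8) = -75943 / 64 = -1186.61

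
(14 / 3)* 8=112 / 3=37.33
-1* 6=-6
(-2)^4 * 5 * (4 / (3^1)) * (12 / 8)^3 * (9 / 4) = 810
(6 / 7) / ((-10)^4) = 3 / 35000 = 0.00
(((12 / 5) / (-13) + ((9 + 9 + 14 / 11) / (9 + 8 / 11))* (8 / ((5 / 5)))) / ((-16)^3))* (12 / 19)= -81717 / 33829120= -0.00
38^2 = 1444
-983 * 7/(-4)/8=6881/32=215.03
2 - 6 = -4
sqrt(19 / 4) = sqrt(19) / 2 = 2.18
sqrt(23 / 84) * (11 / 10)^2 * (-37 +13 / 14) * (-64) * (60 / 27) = 195536 * sqrt(483) / 1323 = 3248.18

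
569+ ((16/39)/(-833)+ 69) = 20726690/32487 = 638.00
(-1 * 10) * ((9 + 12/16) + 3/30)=-197/2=-98.50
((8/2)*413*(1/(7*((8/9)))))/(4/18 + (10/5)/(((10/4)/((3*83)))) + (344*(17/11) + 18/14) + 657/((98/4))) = 12879405/36826882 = 0.35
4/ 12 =1/ 3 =0.33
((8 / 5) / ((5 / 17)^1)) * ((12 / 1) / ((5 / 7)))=11424 / 125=91.39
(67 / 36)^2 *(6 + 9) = 22445 / 432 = 51.96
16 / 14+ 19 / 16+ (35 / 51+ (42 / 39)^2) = 4031591 / 965328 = 4.18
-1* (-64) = 64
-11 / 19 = -0.58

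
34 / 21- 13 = -239 / 21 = -11.38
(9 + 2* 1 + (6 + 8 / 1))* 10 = 250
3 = 3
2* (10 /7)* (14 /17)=40 /17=2.35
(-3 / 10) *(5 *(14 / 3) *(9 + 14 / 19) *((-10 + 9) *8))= 10360 / 19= 545.26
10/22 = 5/11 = 0.45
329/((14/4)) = 94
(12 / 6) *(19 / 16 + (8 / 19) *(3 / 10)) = 1997 / 760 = 2.63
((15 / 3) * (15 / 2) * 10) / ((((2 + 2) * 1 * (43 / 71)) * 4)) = 26625 / 688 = 38.70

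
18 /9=2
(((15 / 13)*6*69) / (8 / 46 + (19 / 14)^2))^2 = 87078012033600 / 1550548129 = 56159.50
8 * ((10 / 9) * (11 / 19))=880 / 171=5.15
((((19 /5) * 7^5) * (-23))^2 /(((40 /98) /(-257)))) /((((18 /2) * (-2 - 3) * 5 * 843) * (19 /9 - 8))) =-1216351290.41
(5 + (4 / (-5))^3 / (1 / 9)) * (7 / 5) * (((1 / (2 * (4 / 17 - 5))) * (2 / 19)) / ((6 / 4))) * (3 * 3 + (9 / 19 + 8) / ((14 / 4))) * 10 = -5061308 / 10965375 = -0.46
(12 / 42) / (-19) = -2 / 133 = -0.02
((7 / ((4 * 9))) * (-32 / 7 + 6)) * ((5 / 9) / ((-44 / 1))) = -0.00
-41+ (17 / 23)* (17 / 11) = -10084 / 253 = -39.86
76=76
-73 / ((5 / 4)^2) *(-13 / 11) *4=60736 / 275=220.86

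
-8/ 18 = -4/ 9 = -0.44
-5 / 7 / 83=-5 / 581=-0.01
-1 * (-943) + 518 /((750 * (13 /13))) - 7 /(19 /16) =6681796 /7125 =937.80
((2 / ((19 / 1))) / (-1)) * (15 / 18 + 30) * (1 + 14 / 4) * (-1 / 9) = 1.62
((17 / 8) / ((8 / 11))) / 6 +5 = 5.49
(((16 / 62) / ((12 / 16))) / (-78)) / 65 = -16 / 235755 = -0.00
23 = 23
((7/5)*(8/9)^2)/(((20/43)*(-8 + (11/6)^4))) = 77056/106825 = 0.72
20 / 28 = 5 / 7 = 0.71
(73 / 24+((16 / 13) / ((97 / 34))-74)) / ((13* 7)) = -2134427 / 2754024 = -0.78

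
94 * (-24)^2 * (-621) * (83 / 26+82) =-37237942080 / 13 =-2864457083.08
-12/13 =-0.92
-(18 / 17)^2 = -324 / 289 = -1.12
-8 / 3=-2.67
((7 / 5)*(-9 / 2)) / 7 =-9 / 10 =-0.90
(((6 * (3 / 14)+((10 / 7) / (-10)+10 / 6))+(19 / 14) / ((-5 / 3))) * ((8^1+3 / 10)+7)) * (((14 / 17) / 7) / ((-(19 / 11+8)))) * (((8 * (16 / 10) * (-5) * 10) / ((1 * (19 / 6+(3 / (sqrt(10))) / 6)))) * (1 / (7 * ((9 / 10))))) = 224181760 / 18880043-3539712 * sqrt(10) / 18880043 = 11.28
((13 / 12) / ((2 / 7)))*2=91 / 12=7.58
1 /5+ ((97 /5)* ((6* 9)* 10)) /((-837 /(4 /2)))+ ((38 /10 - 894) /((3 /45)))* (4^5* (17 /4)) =-58112280.83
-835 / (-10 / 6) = 501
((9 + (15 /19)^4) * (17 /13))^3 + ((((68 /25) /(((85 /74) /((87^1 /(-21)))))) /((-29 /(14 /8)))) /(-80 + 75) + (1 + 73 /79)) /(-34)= 7552959567418845266736138291 /4081589258789976079956875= 1850.49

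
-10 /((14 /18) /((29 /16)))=-1305 /56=-23.30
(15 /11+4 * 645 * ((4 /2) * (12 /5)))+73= 137042 /11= 12458.36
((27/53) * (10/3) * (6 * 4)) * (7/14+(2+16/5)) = 12312/53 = 232.30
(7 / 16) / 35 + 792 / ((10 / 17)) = 107713 / 80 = 1346.41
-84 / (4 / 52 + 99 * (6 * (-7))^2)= -1092 / 2270269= -0.00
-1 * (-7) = 7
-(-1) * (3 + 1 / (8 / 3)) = 27 / 8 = 3.38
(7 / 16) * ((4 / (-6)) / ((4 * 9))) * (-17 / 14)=17 / 1728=0.01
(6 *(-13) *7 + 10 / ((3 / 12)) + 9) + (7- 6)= -496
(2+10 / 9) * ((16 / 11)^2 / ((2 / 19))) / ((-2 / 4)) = -136192 / 1089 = -125.06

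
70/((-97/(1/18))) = -35/873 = -0.04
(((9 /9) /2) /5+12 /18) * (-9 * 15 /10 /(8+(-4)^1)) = -207 /80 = -2.59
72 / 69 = 24 / 23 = 1.04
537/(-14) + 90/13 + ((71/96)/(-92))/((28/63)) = -33704631/1071616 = -31.45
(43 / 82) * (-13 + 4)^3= -31347 / 82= -382.28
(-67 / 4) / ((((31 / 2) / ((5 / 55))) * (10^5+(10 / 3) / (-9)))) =-1809 / 1841393180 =-0.00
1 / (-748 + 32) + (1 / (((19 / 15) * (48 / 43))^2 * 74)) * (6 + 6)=24395401 / 306035584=0.08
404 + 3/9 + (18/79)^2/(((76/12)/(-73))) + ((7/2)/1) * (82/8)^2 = 8781907967/11383584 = 771.45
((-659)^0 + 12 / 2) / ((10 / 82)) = 57.40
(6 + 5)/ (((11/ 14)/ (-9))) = -126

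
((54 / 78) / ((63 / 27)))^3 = 19683 / 753571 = 0.03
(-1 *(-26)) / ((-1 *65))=-0.40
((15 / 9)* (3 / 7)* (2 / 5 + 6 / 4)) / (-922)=-19 / 12908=-0.00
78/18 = 4.33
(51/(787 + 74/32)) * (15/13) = 12240/164177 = 0.07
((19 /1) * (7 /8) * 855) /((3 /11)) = 416955 /8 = 52119.38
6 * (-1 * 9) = -54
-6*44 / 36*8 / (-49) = 176 / 147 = 1.20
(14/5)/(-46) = -7/115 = -0.06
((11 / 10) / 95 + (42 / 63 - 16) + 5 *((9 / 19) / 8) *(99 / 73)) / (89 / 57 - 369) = 0.04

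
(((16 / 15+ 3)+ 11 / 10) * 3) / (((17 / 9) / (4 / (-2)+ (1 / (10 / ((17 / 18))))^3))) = -361431697 / 22032000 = -16.40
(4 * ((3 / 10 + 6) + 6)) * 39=9594 / 5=1918.80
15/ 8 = 1.88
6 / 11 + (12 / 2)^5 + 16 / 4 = 85586 / 11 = 7780.55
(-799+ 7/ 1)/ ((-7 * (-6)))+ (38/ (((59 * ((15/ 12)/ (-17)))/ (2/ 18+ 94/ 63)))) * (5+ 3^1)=-2438332/ 18585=-131.20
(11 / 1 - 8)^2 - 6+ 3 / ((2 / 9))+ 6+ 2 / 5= 229 / 10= 22.90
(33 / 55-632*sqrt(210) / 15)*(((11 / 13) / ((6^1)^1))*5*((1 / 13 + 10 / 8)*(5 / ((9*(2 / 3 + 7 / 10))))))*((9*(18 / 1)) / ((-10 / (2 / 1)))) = -102465 / 13858 + 3597660*sqrt(210) / 6929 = 7516.79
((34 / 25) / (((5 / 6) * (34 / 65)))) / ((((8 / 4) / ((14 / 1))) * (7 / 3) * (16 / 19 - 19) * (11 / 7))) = -10374 / 31625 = -0.33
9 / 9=1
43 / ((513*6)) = 43 / 3078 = 0.01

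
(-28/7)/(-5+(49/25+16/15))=75/37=2.03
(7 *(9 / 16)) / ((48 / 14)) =147 / 128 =1.15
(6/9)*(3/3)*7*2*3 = 28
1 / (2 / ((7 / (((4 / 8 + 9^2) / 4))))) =28 / 163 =0.17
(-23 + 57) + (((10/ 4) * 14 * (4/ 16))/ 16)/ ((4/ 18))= 4667/ 128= 36.46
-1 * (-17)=17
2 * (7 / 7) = 2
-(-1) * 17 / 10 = 17 / 10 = 1.70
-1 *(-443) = 443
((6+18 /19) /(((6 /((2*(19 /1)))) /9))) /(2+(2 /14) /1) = 184.80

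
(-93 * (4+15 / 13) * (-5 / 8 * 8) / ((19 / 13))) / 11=31155 / 209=149.07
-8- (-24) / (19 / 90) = 2008 / 19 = 105.68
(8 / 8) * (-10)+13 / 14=-127 / 14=-9.07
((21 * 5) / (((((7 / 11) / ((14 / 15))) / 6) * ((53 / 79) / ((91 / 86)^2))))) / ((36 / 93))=1561573013 / 391988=3983.73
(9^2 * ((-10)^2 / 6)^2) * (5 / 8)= 28125 / 2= 14062.50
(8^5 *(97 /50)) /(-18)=-794624 /225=-3531.66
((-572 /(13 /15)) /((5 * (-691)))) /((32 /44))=363 /1382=0.26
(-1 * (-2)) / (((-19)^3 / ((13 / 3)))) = -26 / 20577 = -0.00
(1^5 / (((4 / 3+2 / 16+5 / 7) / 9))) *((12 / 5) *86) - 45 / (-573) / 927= 92092312421 / 107709675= 855.01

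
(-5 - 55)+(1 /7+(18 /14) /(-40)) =-16769 /280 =-59.89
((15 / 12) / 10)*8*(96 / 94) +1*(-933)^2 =40913031 / 47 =870490.02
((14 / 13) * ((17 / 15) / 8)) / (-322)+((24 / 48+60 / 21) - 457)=-113937059 / 251160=-453.64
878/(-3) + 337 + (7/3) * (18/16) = 1127/24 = 46.96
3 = 3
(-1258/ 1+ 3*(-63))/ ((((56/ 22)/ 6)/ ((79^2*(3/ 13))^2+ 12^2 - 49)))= -8369957251392/ 1183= -7075196324.08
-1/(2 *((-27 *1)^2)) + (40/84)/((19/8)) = 38747/193914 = 0.20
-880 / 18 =-440 / 9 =-48.89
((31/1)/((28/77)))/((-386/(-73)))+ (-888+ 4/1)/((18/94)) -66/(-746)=-23843967407/5183208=-4600.23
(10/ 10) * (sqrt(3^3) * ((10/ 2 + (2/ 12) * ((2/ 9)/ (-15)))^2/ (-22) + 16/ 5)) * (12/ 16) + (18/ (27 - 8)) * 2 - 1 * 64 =-1180/ 19 + 84668 * sqrt(3)/ 18225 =-54.06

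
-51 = -51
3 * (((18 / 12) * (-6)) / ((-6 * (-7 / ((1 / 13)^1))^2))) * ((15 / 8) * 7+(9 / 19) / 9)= 18027 / 2517424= 0.01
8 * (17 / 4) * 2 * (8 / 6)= 272 / 3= 90.67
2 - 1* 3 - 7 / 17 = -1.41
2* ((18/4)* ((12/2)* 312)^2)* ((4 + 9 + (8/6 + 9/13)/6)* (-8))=-3365286912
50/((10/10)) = 50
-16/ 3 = -5.33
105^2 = 11025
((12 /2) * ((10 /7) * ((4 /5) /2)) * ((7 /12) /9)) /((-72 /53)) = -53 /324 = -0.16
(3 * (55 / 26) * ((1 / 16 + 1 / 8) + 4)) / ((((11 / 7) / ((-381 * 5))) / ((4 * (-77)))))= 1031928975 / 104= 9922393.99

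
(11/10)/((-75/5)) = -11/150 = -0.07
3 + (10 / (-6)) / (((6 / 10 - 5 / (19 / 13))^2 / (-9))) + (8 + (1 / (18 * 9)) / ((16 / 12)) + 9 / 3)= 15.89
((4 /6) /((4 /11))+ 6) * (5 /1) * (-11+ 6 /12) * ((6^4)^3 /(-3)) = 298400578560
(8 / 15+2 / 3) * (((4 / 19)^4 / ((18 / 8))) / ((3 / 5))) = 2048 / 1172889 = 0.00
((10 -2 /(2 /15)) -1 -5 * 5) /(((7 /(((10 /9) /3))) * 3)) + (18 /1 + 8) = 14432 /567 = 25.45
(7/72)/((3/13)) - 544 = -117413/216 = -543.58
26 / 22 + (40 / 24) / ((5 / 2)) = 61 / 33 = 1.85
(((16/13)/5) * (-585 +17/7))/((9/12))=-260992/1365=-191.20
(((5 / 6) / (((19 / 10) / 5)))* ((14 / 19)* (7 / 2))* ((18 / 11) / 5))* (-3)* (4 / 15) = -5880 / 3971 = -1.48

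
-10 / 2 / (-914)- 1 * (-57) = 52103 / 914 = 57.01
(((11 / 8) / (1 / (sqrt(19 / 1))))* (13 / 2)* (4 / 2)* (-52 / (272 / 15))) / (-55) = 507* sqrt(19) / 544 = 4.06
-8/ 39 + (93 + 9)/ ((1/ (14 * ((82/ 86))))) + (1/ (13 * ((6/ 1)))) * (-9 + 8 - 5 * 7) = 175558/ 129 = 1360.91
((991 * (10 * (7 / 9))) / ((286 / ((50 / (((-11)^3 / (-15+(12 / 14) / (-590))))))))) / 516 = 42637775 / 1448624463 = 0.03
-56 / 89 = -0.63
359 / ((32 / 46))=8257 / 16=516.06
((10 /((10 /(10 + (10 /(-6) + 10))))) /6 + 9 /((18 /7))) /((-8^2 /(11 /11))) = -59 /576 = -0.10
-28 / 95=-0.29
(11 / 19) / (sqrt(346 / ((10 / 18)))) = 11 * sqrt(1730) / 19722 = 0.02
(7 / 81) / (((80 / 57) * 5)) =133 / 10800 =0.01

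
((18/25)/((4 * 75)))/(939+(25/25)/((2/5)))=3/1176875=0.00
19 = 19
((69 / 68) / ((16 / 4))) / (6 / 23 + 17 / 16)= 1587 / 8279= 0.19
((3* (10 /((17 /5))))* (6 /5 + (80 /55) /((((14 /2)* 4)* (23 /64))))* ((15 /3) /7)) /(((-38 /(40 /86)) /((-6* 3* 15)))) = 4821930000 /172181933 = 28.00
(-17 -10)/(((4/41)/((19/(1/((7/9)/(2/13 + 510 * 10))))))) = -0.80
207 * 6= 1242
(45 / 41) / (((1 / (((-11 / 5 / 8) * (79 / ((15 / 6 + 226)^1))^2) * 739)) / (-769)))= 351123708969 / 17125618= 20502.83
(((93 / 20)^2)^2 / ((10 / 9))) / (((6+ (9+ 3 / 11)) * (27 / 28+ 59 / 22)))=27154287963 / 3593600000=7.56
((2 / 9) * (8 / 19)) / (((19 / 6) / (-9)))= -96 / 361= -0.27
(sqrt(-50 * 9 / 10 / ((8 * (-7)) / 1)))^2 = 45 / 56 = 0.80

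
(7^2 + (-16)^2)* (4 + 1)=1525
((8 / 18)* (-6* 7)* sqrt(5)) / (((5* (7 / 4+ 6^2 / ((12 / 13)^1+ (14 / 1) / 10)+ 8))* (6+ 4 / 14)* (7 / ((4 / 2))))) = -16912* sqrt(5) / 2516085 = -0.02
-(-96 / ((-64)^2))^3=27 / 2097152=0.00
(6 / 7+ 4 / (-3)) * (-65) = 650 / 21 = 30.95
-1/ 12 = -0.08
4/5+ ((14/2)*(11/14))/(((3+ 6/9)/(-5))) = -67/10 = -6.70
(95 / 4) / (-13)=-95 / 52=-1.83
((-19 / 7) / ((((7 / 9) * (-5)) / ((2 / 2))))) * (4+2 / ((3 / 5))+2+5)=2451 / 245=10.00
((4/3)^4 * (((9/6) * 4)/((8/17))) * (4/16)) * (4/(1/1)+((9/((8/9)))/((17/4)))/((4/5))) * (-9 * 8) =-15184/3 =-5061.33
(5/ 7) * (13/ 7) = 1.33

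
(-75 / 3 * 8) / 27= -200 / 27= -7.41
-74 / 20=-37 / 10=-3.70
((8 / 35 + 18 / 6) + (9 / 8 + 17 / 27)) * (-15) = -37673 / 504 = -74.75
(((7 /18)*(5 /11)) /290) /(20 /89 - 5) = -623 /4880700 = -0.00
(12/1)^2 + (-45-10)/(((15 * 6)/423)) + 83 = -63/2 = -31.50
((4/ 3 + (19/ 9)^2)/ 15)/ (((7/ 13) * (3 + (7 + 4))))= 871/ 17010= 0.05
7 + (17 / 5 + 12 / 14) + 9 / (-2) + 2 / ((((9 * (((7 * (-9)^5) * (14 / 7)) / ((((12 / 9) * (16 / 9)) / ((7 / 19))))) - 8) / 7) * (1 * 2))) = 6.76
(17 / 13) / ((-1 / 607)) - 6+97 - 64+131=-8265 / 13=-635.77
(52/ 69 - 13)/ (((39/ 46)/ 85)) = -11050/ 9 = -1227.78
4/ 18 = 0.22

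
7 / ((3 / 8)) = 56 / 3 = 18.67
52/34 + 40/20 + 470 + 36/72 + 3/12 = 32251/68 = 474.28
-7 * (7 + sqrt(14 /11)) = -56.90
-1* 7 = -7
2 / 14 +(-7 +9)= 15 / 7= 2.14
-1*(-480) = 480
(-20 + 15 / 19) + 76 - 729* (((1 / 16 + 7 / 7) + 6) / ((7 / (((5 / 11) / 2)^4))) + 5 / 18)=-73614453307 / 498496768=-147.67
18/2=9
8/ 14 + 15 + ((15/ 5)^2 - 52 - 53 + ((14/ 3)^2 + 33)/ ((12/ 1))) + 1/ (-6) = -57479/ 756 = -76.03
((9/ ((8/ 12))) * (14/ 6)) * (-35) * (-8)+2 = 8822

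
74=74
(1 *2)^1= 2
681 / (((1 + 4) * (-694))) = -681 / 3470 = -0.20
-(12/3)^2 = -16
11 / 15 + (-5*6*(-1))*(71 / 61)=32621 / 915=35.65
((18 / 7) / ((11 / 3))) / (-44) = -27 / 1694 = -0.02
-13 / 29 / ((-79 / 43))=559 / 2291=0.24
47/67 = 0.70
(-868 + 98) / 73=-770 / 73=-10.55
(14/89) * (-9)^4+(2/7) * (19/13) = 8362096/8099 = 1032.48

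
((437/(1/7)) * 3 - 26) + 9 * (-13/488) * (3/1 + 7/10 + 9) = 44642021/4880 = 9147.96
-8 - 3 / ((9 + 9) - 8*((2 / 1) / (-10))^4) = -91811 / 11242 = -8.17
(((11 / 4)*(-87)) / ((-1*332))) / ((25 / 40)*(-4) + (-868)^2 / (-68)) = -187 / 2875784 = -0.00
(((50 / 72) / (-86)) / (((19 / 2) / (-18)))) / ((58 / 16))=100 / 23693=0.00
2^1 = 2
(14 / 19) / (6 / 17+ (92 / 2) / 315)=37485 / 25384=1.48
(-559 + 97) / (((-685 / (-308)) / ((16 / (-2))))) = 1138368 / 685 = 1661.85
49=49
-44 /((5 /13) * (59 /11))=-6292 /295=-21.33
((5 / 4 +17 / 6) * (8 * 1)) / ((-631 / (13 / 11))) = -1274 / 20823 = -0.06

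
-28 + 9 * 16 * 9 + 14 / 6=3811 / 3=1270.33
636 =636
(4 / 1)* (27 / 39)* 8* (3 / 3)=288 / 13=22.15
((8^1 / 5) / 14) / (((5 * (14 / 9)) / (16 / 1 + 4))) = 72 / 245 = 0.29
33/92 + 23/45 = 3601/4140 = 0.87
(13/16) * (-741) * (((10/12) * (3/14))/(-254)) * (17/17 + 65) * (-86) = -68346135/28448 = -2402.49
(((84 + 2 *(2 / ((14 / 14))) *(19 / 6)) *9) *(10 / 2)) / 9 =1450 / 3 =483.33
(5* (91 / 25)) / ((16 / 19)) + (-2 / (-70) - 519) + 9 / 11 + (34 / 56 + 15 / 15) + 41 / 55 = -3044199 / 6160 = -494.19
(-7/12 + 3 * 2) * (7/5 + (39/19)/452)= 784043/103056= 7.61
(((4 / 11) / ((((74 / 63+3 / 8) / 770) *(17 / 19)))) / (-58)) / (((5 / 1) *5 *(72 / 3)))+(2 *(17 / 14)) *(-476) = -2225501912 / 1925165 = -1156.01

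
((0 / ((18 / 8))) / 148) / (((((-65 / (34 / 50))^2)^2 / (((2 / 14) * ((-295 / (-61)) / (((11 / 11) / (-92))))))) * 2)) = 0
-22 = -22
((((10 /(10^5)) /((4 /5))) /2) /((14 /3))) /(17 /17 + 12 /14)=3 /416000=0.00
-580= -580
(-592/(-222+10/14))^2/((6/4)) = 34345472/7198203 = 4.77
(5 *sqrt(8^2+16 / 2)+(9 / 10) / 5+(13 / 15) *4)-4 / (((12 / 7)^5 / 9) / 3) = -210127 / 57600+30 *sqrt(2) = 38.78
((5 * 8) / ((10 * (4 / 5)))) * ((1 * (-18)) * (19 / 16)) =-106.88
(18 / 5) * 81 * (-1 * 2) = -2916 / 5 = -583.20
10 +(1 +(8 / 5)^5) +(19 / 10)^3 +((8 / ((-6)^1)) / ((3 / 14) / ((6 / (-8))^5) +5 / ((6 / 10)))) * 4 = 2909811847 / 105325000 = 27.63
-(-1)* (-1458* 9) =-13122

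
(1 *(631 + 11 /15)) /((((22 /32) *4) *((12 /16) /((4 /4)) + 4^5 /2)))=151616 /338415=0.45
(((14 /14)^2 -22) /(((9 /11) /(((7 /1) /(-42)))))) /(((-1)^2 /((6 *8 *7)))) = 4312 /3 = 1437.33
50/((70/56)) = 40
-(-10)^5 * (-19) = -1900000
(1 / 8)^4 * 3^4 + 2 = 8273 / 4096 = 2.02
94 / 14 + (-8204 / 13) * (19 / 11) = -1084411 / 1001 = -1083.33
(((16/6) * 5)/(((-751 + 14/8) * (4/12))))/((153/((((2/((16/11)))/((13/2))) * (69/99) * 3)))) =-920/5961033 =-0.00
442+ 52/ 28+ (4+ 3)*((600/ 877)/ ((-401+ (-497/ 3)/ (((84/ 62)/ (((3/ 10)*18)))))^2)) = 306914339106191/ 691470985891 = 443.86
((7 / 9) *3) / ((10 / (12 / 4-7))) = -14 / 15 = -0.93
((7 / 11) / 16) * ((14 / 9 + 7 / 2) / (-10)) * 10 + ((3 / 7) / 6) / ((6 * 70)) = -155933 / 776160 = -0.20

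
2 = 2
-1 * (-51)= 51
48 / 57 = 16 / 19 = 0.84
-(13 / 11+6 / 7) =-157 / 77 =-2.04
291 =291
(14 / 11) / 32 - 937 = -164905 / 176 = -936.96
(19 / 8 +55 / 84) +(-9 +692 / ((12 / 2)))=18373 / 168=109.36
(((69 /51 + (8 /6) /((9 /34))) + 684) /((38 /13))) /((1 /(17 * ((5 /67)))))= 20597785 /68742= 299.64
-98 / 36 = -2.72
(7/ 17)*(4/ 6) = 14/ 51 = 0.27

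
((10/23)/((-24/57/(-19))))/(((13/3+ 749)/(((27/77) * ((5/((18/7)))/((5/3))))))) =0.01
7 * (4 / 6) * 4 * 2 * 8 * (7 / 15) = 6272 / 45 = 139.38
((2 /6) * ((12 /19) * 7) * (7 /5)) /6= 98 /285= 0.34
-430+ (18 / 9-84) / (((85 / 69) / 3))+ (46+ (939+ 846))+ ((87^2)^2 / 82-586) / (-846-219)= 810361673 / 1484610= 545.84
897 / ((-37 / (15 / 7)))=-13455 / 259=-51.95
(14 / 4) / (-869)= -7 / 1738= -0.00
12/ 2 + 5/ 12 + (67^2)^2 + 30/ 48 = 483627073/ 24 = 20151128.04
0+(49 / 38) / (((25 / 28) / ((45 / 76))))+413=1494017 / 3610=413.86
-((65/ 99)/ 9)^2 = -4225/ 793881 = -0.01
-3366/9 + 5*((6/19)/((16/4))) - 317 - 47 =-28029/38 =-737.61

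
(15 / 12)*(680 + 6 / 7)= 11915 / 14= 851.07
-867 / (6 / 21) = -6069 / 2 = -3034.50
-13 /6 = -2.17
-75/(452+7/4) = -20/121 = -0.17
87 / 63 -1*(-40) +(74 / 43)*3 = 42029 / 903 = 46.54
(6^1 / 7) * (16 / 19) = 96 / 133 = 0.72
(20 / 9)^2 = 400 / 81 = 4.94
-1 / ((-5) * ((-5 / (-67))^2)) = 4489 / 125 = 35.91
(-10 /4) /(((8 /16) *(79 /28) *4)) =-35 /79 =-0.44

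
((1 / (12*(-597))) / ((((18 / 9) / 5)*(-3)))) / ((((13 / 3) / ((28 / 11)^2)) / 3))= 490 / 939081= 0.00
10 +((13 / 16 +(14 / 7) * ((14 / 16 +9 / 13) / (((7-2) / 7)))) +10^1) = 26209 / 1040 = 25.20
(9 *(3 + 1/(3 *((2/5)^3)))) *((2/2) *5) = 369.38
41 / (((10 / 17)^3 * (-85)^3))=-41 / 125000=-0.00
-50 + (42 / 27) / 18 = -4043 / 81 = -49.91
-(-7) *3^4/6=189/2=94.50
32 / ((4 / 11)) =88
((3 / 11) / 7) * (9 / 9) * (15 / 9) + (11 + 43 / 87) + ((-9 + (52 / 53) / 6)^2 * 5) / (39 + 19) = 2065089115 / 112904946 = 18.29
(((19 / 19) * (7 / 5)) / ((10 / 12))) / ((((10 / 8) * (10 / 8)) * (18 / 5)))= 112 / 375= 0.30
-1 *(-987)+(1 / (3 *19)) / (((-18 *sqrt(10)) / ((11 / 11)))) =987 - sqrt(10) / 10260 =987.00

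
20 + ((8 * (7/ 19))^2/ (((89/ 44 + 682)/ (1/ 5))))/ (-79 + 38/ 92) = 3927697298236/ 196385182275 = 20.00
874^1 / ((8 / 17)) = 7429 / 4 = 1857.25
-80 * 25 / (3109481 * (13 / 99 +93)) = -9900 / 1433470741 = -0.00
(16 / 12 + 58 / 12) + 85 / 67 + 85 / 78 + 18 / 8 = 112621 / 10452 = 10.78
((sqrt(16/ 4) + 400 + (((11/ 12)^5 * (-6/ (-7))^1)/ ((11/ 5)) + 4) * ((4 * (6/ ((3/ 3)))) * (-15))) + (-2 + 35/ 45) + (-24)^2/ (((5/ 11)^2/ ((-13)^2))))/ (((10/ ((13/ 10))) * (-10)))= -68434177851/ 11200000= -6110.19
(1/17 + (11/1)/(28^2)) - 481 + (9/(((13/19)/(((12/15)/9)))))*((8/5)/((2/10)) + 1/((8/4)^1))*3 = -390807141/866320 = -451.11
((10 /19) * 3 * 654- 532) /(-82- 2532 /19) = -4756 /2045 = -2.33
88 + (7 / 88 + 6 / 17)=132295 / 1496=88.43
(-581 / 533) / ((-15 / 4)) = 2324 / 7995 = 0.29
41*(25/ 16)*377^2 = 145682225/ 16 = 9105139.06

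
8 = 8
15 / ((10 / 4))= 6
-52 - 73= -125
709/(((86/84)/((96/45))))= 317632/215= 1477.36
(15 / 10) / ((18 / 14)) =7 / 6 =1.17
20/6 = 3.33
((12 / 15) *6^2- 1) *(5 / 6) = 139 / 6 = 23.17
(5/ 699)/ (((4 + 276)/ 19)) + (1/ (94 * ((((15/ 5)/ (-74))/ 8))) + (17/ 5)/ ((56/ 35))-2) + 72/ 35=31942/ 383285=0.08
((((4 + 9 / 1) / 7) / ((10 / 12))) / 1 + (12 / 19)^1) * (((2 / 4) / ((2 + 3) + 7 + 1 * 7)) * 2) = 1902 / 12635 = 0.15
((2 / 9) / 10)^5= 0.00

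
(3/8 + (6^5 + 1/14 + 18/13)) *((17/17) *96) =67947132/91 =746671.78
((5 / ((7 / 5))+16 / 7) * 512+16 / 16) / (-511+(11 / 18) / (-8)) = -3023856 / 515165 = -5.87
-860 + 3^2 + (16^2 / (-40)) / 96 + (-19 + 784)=-1291 / 15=-86.07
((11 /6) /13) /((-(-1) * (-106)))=-11 /8268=-0.00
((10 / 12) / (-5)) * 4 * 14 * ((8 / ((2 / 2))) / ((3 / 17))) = -3808 / 9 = -423.11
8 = 8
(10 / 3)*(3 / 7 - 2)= -110 / 21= -5.24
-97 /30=-3.23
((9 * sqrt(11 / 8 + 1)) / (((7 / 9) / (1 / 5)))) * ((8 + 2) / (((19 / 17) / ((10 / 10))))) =1377 * sqrt(38) / 266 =31.91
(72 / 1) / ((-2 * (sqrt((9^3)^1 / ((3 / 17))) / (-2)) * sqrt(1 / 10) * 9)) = 8 * sqrt(510) / 459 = 0.39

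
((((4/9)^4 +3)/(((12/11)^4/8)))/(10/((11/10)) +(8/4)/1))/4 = 0.39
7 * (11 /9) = 77 /9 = 8.56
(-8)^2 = 64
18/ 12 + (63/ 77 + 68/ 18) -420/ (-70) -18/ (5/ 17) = -48613/ 990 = -49.10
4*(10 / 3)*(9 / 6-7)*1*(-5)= 1100 / 3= 366.67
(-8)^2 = 64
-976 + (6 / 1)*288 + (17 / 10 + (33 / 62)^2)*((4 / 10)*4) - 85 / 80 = 289880183 / 384400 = 754.11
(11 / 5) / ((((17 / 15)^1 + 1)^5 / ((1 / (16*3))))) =556875 / 536870912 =0.00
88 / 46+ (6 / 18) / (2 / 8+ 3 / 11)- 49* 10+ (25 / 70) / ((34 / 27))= -487.17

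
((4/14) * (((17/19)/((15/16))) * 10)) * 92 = 100096/399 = 250.87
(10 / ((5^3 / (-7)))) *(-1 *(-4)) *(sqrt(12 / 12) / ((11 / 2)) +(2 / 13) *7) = -2016 / 715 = -2.82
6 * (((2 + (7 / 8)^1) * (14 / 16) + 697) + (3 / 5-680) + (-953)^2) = 871899951 / 160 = 5449374.69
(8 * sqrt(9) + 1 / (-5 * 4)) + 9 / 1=659 / 20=32.95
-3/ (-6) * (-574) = -287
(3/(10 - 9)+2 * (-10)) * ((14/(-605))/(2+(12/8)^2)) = 56/605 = 0.09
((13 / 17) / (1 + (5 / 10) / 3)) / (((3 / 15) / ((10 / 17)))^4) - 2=467622002 / 9938999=47.05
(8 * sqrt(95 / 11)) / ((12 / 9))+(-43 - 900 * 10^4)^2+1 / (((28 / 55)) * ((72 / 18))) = 6 * sqrt(1045) / 11+9072086688207143 / 112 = 81000774001867.12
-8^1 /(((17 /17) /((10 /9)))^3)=-8000 /729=-10.97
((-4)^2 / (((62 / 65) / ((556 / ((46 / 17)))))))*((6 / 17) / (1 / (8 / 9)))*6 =4625920 / 713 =6487.97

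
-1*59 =-59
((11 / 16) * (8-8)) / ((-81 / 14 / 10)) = 0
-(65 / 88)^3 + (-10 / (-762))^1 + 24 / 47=1473816013 / 12203119104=0.12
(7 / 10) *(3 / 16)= 21 / 160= 0.13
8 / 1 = 8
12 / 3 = 4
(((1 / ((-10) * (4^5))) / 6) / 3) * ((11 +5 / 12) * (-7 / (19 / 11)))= 10549 / 42024960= 0.00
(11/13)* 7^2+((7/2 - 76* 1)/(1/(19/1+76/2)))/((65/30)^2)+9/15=-838.23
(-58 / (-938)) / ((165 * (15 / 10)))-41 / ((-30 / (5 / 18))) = 0.38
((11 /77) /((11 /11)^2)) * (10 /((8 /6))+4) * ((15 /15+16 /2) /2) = 207 /28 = 7.39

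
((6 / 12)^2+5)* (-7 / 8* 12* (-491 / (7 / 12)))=92799 / 2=46399.50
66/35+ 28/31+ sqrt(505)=3026/1085+ sqrt(505)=25.26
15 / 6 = 5 / 2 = 2.50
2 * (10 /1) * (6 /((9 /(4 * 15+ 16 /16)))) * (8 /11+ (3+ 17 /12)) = 4183.74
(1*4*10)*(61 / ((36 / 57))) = 11590 / 3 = 3863.33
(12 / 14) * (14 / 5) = 12 / 5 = 2.40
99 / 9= 11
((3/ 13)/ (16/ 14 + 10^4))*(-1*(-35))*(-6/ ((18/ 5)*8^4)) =-1225/ 3727785984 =-0.00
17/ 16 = 1.06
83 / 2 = 41.50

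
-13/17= -0.76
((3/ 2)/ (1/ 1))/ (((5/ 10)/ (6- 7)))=-3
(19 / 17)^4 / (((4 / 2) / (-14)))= -912247 / 83521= -10.92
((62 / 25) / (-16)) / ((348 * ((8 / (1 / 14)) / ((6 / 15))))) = -31 / 19488000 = -0.00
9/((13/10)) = 90/13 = 6.92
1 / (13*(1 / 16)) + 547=548.23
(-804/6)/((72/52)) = -871/9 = -96.78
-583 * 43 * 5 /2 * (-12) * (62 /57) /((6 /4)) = 31085560 /57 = 545360.70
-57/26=-2.19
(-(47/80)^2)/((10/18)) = -19881/32000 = -0.62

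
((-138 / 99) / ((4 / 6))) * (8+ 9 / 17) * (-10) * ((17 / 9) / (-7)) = -33350 / 693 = -48.12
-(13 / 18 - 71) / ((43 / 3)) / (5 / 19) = 4807 / 258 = 18.63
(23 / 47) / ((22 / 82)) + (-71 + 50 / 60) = -68.34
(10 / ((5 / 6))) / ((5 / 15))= 36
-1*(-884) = 884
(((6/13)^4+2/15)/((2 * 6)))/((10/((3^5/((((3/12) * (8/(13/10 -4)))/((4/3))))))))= -9302283/14280500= -0.65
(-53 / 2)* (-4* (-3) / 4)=-159 / 2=-79.50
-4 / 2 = -2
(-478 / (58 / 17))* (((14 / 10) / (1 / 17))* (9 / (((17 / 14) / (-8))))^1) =28668528 / 145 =197713.99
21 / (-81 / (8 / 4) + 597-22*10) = 42 / 673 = 0.06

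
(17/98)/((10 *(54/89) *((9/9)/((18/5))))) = 1513/14700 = 0.10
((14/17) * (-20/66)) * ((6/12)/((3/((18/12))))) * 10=-0.62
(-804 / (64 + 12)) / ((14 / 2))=-201 / 133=-1.51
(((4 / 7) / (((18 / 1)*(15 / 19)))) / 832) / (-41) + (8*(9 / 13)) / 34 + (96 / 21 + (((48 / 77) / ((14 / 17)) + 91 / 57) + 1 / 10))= 2881353402923 / 400868788320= 7.19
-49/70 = -7/10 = -0.70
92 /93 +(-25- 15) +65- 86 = -5581 /93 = -60.01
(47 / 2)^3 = 103823 / 8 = 12977.88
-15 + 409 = 394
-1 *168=-168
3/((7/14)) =6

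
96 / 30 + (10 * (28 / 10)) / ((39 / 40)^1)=31.92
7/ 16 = 0.44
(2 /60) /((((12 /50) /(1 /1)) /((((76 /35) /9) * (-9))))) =-0.30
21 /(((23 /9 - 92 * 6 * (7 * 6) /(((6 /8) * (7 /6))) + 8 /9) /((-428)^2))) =-34621776 /238433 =-145.21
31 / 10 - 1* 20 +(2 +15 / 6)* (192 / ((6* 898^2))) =-34070209 / 2016010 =-16.90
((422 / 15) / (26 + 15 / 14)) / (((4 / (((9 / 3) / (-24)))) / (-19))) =28063 / 45480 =0.62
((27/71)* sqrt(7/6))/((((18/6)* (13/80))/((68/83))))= 0.69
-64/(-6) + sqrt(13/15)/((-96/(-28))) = 7 * sqrt(195)/360 + 32/3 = 10.94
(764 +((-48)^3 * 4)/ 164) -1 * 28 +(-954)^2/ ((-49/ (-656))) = 24474539552/ 2009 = 12182448.76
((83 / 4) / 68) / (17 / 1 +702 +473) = 83 / 324224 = 0.00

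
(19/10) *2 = 19/5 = 3.80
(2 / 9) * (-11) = -22 / 9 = -2.44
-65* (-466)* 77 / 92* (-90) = -52477425 / 23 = -2281627.17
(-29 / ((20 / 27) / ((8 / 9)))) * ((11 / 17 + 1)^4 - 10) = 38376396 / 417605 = 91.90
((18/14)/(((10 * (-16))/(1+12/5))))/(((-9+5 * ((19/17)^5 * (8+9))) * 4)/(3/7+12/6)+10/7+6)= -217238121/1882462832000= -0.00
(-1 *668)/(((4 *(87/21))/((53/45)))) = -47.48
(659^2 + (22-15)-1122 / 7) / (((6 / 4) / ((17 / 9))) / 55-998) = -5682731780 / 13063631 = -435.00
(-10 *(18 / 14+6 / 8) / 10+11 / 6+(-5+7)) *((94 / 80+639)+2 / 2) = 1290899 / 1120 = 1152.59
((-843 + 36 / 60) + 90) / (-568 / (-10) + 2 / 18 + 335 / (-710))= -4807836 / 360647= -13.33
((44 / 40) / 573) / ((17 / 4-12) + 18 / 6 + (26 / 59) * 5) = -1298 / 1721865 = -0.00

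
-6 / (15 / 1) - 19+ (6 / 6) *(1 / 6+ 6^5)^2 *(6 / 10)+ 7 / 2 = 435374939 / 12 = 36281244.92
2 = 2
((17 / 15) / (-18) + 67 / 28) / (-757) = -8807 / 2861460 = -0.00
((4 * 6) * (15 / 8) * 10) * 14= 6300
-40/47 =-0.85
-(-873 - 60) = 933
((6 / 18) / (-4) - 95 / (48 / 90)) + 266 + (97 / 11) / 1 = 25505 / 264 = 96.61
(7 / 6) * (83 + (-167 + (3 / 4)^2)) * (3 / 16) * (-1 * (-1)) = -9345 / 512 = -18.25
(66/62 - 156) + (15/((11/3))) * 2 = -50043/341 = -146.75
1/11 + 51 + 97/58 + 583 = 405617/638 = 635.76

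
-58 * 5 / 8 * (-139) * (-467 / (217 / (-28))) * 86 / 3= 809465110 / 93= 8703925.91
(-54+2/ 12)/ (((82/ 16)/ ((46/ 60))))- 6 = -25928/ 1845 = -14.05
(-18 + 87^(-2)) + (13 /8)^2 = -7440263 /484416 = -15.36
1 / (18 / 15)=5 / 6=0.83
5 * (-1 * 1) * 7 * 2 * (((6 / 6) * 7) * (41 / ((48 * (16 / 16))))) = -10045 / 24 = -418.54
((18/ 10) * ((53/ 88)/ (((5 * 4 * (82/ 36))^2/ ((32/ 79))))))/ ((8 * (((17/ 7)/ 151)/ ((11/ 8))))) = 40839309/ 18060664000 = 0.00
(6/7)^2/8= 9/98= 0.09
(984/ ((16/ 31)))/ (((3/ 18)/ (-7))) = -80073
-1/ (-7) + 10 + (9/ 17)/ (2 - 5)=1186/ 119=9.97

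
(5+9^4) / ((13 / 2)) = 13132 / 13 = 1010.15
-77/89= -0.87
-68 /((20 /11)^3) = -22627 /2000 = -11.31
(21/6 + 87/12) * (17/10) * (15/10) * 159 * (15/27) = 38743/16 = 2421.44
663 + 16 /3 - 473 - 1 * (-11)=619 /3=206.33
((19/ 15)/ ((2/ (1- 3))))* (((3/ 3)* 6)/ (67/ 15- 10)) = 114/ 83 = 1.37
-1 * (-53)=53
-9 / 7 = -1.29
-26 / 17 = -1.53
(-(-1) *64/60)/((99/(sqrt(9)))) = 16/495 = 0.03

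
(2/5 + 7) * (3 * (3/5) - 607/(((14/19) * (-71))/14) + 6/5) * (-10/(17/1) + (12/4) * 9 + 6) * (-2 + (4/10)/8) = -4669581189/60350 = -77375.00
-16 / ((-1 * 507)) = 16 / 507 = 0.03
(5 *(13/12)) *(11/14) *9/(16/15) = 32175/896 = 35.91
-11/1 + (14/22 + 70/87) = -9148/957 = -9.56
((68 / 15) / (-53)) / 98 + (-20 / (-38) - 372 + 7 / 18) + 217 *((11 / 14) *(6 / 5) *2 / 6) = -1345075877 / 4440870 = -302.89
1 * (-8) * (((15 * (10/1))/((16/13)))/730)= -195/146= -1.34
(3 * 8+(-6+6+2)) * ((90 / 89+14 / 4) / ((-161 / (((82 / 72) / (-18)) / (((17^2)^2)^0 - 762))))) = -427999 / 7066031112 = -0.00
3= 3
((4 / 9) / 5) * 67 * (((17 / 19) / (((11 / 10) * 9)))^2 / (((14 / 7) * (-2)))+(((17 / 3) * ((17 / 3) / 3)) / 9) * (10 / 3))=23.60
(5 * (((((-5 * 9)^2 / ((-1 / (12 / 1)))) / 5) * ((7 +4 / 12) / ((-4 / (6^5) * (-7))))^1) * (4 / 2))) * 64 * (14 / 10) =-8868372480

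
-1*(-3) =3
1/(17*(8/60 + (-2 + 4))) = 15/544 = 0.03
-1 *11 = -11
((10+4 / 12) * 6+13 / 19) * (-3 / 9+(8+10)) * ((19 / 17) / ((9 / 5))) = 105205 / 153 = 687.61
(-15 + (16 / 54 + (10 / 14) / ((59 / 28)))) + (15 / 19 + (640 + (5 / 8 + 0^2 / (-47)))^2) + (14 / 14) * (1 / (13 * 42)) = 72340939486705 / 176275008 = 410386.82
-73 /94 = -0.78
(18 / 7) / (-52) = -9 / 182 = -0.05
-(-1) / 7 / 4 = 1 / 28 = 0.04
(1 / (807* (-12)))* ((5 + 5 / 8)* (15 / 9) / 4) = -25 / 103296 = -0.00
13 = 13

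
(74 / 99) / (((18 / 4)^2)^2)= 1184 / 649539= 0.00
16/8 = 2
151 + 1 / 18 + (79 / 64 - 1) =87143 / 576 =151.29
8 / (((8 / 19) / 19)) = 361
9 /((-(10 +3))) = -9 /13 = -0.69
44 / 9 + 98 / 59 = 3478 / 531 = 6.55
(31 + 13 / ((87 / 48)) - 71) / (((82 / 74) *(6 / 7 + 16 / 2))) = -123284 / 36859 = -3.34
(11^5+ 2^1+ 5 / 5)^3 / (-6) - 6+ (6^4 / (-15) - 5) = -10443704026465121 / 15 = -696246935097674.73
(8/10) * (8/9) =32/45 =0.71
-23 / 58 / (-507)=23 / 29406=0.00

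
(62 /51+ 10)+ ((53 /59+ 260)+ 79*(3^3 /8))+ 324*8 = 75363149 /24072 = 3130.74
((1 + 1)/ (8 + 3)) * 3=6/ 11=0.55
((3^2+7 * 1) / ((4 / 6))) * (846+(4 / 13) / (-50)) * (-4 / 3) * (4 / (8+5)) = -35193344 / 4225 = -8329.79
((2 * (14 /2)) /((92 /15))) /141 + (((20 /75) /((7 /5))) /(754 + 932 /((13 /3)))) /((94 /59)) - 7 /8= -982295005 /1143948792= -0.86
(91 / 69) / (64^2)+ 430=121528411 / 282624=430.00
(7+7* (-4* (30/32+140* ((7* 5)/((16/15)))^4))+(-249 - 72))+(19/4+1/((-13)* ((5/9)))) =-1209808653813509/266240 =-4544052936.50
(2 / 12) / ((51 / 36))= 2 / 17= 0.12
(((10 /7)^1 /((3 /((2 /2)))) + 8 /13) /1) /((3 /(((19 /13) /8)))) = 2831 /42588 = 0.07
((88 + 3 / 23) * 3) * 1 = 6081 / 23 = 264.39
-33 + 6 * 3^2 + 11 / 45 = 956 / 45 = 21.24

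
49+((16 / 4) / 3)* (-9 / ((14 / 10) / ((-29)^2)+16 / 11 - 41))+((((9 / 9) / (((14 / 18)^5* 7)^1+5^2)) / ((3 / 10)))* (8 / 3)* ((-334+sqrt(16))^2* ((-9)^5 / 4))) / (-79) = 385851896449560006913 / 57578196976627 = 6701354.27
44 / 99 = 4 / 9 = 0.44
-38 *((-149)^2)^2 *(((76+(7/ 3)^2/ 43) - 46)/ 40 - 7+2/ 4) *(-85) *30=-70813695053738015/ 258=-274471686254798.51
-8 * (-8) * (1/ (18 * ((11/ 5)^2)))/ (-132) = -200/ 35937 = -0.01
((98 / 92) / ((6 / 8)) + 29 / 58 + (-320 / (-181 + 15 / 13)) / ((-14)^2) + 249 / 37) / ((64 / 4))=2532585047 / 4679628576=0.54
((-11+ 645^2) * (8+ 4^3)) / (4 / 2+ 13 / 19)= 11158963.76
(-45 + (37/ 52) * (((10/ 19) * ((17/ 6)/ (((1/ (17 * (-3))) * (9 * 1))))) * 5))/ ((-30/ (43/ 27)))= 5740199/ 1440504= 3.98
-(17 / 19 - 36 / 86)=-389 / 817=-0.48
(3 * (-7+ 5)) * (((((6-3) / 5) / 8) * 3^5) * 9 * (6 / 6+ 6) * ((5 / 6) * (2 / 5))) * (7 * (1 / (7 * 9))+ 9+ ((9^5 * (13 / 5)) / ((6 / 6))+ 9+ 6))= -17630400627 / 50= -352608012.54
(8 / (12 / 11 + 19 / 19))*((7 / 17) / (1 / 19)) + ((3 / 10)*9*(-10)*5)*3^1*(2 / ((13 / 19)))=-5865338 / 5083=-1153.91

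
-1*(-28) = 28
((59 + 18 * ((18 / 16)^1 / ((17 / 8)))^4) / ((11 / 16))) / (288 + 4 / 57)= 1150450836 / 3771390755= 0.31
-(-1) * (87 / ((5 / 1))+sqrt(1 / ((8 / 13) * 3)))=sqrt(78) / 12+87 / 5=18.14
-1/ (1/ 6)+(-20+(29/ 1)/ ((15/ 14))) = 16/ 15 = 1.07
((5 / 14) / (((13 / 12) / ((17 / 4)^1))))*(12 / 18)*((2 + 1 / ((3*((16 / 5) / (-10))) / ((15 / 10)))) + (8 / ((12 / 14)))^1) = 5695 / 624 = 9.13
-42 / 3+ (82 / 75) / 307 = -322268 / 23025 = -14.00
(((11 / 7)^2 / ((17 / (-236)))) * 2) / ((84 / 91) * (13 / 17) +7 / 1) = -57112 / 6419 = -8.90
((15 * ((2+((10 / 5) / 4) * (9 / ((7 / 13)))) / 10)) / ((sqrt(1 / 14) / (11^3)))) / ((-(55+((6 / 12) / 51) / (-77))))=-1406.73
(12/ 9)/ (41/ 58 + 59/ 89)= 0.97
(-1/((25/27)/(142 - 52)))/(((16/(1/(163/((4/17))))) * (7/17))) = -243/11410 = -0.02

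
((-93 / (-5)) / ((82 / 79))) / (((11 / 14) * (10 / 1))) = 51429 / 22550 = 2.28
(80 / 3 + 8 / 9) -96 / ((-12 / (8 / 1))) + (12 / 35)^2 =1010696 / 11025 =91.67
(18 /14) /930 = 3 /2170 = 0.00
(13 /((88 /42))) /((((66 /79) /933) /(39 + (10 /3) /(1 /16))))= 619310783 /968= 639783.87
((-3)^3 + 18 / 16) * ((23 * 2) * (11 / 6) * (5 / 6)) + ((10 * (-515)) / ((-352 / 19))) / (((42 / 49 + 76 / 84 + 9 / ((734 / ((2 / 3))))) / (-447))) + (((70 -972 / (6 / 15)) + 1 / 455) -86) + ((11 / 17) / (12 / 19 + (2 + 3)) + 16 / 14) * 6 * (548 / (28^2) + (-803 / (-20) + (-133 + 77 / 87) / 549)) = -6050644692541744121117 / 81592009652593440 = -74157.32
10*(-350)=-3500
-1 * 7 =-7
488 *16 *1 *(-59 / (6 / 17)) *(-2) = 7831424 / 3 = 2610474.67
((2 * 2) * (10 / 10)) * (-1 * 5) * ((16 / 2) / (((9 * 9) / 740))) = -118400 / 81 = -1461.73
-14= -14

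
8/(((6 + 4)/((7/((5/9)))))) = 252/25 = 10.08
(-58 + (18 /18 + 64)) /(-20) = -7 /20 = -0.35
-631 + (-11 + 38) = -604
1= 1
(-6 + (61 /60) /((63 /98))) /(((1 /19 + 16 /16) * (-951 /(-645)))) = -974681 /342360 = -2.85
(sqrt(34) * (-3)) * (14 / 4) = -21 * sqrt(34) / 2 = -61.22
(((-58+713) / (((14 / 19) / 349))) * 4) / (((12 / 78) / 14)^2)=10276259630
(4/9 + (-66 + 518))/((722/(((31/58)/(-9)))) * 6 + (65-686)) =-126232/20524995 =-0.01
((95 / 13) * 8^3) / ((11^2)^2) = 48640 / 190333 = 0.26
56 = 56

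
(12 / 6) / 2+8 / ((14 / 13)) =59 / 7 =8.43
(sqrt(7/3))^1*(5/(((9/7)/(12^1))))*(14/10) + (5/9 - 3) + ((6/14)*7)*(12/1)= 302/9 + 196*sqrt(21)/9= 133.35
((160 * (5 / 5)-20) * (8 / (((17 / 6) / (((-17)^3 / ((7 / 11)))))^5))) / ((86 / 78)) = -15754095767589402454133760 / 103243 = -152592386579132749475.84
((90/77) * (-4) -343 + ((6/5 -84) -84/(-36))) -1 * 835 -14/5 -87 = -1352.94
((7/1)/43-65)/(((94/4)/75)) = -418200/2021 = -206.93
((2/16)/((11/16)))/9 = 2/99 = 0.02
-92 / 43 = -2.14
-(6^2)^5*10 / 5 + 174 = -120932178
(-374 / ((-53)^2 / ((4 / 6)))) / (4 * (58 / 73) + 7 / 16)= -873664 / 35587221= -0.02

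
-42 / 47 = -0.89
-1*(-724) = 724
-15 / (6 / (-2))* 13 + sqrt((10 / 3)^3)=10* sqrt(30) / 9 + 65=71.09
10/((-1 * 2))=-5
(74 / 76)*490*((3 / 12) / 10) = 1813 / 152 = 11.93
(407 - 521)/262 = -57/131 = -0.44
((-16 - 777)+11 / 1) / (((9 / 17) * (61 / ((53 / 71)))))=-704582 / 38979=-18.08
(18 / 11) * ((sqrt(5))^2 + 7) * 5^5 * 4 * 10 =27000000 / 11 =2454545.45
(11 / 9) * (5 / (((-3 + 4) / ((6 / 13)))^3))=1320 / 2197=0.60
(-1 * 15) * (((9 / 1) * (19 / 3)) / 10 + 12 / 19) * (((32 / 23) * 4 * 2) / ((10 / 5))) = -230976 / 437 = -528.55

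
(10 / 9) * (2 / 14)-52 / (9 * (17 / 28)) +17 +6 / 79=653041 / 84609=7.72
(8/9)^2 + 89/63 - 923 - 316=-701264/567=-1236.80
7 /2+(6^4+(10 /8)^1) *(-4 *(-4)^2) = -166041 /2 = -83020.50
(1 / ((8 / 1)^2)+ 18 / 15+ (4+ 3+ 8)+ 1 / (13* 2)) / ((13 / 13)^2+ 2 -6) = -22539 / 4160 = -5.42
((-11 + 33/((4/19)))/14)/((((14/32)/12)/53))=741576/49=15134.20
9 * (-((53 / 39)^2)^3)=-22164361129 / 390971529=-56.69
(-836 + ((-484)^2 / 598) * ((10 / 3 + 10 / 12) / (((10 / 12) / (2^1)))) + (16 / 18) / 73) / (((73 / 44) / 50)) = 1331675408800 / 14340339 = 92862.20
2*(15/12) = 5/2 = 2.50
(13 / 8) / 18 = 13 / 144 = 0.09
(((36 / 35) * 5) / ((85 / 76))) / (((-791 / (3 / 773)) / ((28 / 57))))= -576 / 51972655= -0.00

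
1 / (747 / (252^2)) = 7056 / 83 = 85.01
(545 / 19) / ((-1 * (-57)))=0.50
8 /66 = 4 /33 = 0.12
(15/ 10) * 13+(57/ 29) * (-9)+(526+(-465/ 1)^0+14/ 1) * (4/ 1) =125617/ 58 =2165.81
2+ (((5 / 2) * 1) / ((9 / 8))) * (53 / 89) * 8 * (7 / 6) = 34486 / 2403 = 14.35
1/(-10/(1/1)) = -1/10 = -0.10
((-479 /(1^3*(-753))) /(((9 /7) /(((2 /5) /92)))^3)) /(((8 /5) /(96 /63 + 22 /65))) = 29831641 /1041910970724000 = 0.00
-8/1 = -8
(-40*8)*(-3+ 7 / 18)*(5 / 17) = 37600 / 153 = 245.75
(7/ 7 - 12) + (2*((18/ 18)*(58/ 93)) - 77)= -8068/ 93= -86.75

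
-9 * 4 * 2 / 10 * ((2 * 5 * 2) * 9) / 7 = -1296 / 7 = -185.14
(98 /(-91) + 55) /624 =701 /8112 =0.09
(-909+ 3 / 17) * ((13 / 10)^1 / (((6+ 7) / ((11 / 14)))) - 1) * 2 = 199305 / 119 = 1674.83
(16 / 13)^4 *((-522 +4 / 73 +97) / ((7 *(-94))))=1.48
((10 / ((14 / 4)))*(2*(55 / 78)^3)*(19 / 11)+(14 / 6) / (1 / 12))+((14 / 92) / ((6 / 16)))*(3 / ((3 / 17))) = 38.36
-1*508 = -508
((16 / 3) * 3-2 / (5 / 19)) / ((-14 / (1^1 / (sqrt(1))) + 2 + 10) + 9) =6 / 5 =1.20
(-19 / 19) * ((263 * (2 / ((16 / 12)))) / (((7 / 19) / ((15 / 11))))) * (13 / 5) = -584649 / 154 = -3796.42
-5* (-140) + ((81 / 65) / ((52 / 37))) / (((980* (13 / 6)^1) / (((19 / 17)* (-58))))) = 128102115959 / 183010100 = 699.97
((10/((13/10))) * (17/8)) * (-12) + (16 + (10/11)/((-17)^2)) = -180.15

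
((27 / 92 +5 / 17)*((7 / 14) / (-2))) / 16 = -919 / 100096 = -0.01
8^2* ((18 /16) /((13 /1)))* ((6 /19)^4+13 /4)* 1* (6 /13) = 183530556 /22024249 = 8.33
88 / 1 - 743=-655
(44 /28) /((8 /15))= 165 /56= 2.95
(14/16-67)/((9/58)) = -15341/36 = -426.14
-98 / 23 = -4.26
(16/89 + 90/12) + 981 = 175985/178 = 988.68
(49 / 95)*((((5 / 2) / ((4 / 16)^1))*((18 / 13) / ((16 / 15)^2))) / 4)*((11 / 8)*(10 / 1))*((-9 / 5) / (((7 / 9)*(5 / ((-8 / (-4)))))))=-2525985 / 126464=-19.97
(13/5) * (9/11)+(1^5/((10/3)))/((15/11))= 1291/550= 2.35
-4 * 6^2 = -144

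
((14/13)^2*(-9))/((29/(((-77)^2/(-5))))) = 10458756/24505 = 426.80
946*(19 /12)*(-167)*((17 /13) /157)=-25514093 /12246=-2083.46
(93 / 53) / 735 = 31 / 12985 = 0.00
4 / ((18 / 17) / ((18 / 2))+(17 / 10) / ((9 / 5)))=1224 / 325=3.77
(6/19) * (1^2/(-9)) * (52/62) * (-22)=1144/1767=0.65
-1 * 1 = -1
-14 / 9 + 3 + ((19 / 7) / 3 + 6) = 526 / 63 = 8.35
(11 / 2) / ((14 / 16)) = 6.29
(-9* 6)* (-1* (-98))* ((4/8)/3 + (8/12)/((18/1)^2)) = -8036/9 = -892.89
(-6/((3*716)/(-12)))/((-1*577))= -6/103283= -0.00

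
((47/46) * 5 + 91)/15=4421/690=6.41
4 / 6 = 2 / 3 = 0.67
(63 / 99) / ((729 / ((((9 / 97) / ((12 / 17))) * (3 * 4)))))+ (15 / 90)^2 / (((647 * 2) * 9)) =617011 / 447346152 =0.00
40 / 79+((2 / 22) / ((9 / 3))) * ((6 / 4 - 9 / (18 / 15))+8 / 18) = 7930 / 23463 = 0.34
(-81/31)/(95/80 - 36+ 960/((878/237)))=-568944/48844747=-0.01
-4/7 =-0.57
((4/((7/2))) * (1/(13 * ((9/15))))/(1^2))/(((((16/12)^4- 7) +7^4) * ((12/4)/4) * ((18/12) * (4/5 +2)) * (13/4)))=960/160792177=0.00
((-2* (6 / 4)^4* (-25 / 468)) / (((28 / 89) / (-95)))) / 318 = -634125 / 1234688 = -0.51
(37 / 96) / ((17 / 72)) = 111 / 68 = 1.63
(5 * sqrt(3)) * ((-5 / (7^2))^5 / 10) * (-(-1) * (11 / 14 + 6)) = -296875 * sqrt(3) / 7909306972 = -0.00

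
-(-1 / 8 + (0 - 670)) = 5361 / 8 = 670.12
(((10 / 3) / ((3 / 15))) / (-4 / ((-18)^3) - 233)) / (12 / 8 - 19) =9720 / 2377991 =0.00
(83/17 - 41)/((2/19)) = -343.12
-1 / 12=-0.08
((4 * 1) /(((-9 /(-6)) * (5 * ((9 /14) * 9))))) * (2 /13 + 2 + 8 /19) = 23744 /100035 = 0.24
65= 65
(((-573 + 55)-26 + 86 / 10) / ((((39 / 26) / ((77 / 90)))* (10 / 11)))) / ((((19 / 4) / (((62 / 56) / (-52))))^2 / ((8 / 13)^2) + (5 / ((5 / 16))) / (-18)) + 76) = -4357979318 / 1706076864375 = -0.00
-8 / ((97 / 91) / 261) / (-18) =10556 / 97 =108.82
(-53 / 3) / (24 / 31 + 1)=-1643 / 165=-9.96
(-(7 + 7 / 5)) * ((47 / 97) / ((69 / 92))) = -2632 / 485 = -5.43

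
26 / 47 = 0.55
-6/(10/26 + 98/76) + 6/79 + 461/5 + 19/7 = 209014436/2286655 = 91.41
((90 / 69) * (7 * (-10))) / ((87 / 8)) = -5600 / 667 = -8.40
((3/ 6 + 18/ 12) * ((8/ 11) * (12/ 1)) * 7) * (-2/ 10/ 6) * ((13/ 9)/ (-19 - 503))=1456/ 129195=0.01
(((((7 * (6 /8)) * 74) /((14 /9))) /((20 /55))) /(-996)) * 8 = -3663 /664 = -5.52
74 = 74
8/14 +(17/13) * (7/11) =1405/1001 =1.40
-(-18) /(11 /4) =72 /11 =6.55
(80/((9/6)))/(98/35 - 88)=-400/639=-0.63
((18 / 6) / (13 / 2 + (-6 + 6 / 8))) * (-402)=-4824 / 5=-964.80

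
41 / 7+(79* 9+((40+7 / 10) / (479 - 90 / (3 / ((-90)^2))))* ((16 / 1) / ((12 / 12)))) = 6084829098 / 8488235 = 716.85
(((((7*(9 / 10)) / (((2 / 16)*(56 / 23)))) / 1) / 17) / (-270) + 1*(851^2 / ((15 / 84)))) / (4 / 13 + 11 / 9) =806644040943 / 304300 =2650818.41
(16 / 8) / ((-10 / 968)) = -968 / 5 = -193.60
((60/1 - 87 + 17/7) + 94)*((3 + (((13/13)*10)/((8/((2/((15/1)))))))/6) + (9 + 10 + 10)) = 31131/14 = 2223.64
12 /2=6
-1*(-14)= 14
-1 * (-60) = 60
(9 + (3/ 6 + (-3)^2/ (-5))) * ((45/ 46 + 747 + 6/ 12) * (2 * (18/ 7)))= 681714/ 23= 29639.74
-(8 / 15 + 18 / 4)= -151 / 30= -5.03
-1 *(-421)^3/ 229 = 74618461/ 229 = 325844.81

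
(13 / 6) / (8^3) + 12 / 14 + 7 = 7.86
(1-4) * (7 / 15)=-7 / 5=-1.40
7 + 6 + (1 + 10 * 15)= 164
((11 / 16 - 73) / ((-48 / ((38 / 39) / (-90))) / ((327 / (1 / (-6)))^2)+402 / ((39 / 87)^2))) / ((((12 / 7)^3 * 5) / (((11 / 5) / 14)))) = -23791149475093 / 105502468430131200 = -0.00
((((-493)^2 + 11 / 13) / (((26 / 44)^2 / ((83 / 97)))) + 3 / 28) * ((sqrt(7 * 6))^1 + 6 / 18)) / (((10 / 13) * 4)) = 236934884273 / 3672032 + 710804652819 * sqrt(42) / 3672032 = 1319017.79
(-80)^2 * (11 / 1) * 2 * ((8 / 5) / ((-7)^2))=225280 / 49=4597.55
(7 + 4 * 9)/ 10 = 43/ 10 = 4.30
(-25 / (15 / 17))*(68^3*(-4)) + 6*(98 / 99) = 1175975876 / 33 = 35635632.61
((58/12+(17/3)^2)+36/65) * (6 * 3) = 43873/65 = 674.97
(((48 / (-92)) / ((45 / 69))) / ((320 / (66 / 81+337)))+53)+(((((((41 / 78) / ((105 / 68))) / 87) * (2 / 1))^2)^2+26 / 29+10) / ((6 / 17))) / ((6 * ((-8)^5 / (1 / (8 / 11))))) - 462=-409.84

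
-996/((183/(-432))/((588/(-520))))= -10541664/3965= -2658.68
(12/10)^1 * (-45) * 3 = -162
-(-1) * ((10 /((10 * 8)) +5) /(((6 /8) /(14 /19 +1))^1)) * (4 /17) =902 /323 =2.79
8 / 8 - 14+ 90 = 77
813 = 813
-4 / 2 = -2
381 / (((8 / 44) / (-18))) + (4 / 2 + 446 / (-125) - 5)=-37725.57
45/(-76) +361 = 27391/76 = 360.41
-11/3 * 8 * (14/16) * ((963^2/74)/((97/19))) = -452246949/7178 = -63004.59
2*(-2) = -4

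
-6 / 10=-3 / 5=-0.60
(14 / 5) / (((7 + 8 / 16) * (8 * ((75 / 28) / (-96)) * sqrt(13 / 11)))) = -1.54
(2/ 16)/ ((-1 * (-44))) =1/ 352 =0.00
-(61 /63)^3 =-226981 /250047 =-0.91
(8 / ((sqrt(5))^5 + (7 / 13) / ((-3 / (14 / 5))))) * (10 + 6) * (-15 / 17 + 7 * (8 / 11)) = 1925064960 / 22219063427 + 95762160000 * sqrt(5) / 22219063427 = 9.72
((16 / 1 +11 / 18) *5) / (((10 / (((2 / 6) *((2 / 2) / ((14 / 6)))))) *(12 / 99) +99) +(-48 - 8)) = 16445 / 10194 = 1.61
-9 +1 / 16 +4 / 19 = -2653 / 304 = -8.73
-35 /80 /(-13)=7 /208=0.03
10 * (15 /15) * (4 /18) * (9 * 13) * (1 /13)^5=20 /28561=0.00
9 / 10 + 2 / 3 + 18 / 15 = 83 / 30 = 2.77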